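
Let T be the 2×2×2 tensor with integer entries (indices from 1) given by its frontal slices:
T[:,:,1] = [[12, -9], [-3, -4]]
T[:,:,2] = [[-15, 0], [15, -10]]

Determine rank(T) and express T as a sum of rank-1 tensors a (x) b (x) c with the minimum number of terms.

rank(T) = 2

Lower bound: the mode-1 unfolding of T (rows indexed by i, columns by (j,k) = (1,1), (1,2), (2,1), (2,2)) is [[12, -15, -9, 0], [-3, 15, -4, -10]].
There the 2×2 minor on rows i ∈ {1, 2}, columns (j,k) ∈ {(1,1), (1,2)} is det [[12, -15], [-3, 15]] = 135 ≠ 0, so this unfolding has rank ≥ 2; CP rank is at least every unfolding rank, so rank(T) ≥ 2. (This is only a lower bound: in general the CP rank may exceed every unfolding rank, so we still need to exhibit 2 rank-1 terms summing to T.)
Upper bound — finding two terms. Write S_k = T[:,:,k] for the frontal slices: S₁ = [[12, -9], [-3, -4]], S₂ = [[-15, 0], [15, -10]].
If T = a₁ (x) b₁ (x) c₁ + a₂ (x) b₂ (x) c₂ then each S_k = c₁[k]·a₁b₁ᵀ + c₂[k]·a₂b₂ᵀ. S₁ and S₂ are linearly independent, so a₁b₁ᵀ and a₂b₂ᵀ must span the same plane of matrices: they are the rank-1 matrices of the form x·S₁ + y·S₂.
det(x·S₁ + y·S₂) is −75·x² + 75·xy + 150·y² = (-75)·(x − 2·y)(x + y), vanishing at (x:y) = (2:1) and (1:-1).
M₁ = 2·S₁ + S₂ = [[9, -18], [9, -18]] = 9·(1, 1)(1, -2)ᵀ and M₂ = S₁ − S₂ = [[27, -9], [-18, 6]] = 3·(3, -2)(3, -1)ᵀ, so take a₁ = (1, 1), b₁ = (1, -2), a₂ = (3, -2), b₂ = (3, -1).
Each slice is an integer combination of E₁ = a₁b₁ᵀ and E₂ = a₂b₂ᵀ: S₁ = 3·E₁ + E₂, S₂ = 3·E₁ − 2·E₂; reading off coefficients, c₁ = (3, 3) and c₂ = (1, -2).
Hence T = (1, 1) (x) (1, -2) (x) (3, 3) + (3, -2) (x) (3, -1) (x) (1, -2), so rank(T) ≤ 2.
These bounds meet, so rank(T) = 2.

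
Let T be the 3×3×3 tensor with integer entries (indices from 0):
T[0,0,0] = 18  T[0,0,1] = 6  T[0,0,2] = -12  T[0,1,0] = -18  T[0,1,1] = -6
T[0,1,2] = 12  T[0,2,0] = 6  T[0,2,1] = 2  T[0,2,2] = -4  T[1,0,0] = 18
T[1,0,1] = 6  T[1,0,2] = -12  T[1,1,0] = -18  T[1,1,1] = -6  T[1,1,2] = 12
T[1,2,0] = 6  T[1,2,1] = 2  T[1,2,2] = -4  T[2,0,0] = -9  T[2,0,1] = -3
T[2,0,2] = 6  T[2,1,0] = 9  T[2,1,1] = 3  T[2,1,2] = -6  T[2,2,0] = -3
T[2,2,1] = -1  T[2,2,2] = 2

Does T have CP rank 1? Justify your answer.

Yes

If T = a ⊗ b ⊗ c then every fibre of T is a multiple of the corresponding factor, so read the factors off the fibres through the nonzero entry T[0,0,0] = 18.
The mode-1 fibre T[:,0,0] = [18, 18, -9] gives a = [2, 2, -1] (primitive direction); the mode-2 fibre T[0,:,0] = [18, -18, 6] gives b = [3, -3, 1]; then c[k] = T[0,0,k] / (a[0]·b[0]) = [18, 6, -12] / 6 = [3, 1, -2].
Expanding [2, 2, -1] ⊗ [3, -3, 1] ⊗ [3, 1, -2] reproduces all 27 entries of T, so T = [2, 2, -1] ⊗ [3, -3, 1] ⊗ [3, 1, -2] and rank(T) ≤ 1.
Equivalently every frontal slice T[:,:,k] is c[k] times the rank-1 matrix [2, 2, -1] ⊗ [3, -3, 1]. So T has rank 1 (it is nonzero).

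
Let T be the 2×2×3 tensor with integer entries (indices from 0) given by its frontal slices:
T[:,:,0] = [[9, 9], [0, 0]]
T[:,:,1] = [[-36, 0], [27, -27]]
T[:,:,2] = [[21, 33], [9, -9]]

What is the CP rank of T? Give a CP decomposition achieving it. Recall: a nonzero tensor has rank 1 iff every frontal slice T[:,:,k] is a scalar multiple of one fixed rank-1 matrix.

Lower bound: the mode-2 unfolding of T (rows indexed by j, columns by (i,k) = (0,0), (0,1), (0,2), (1,0), (1,1), (1,2)) is [[9, -36, 21, 0, 27, 9], [9, 0, 33, 0, -27, -9]].
There the 2×2 minor on rows j ∈ {0, 1}, columns (i,k) ∈ {(0,0), (0,1)} is det [[9, -36], [9, 0]] = 324 ≠ 0, so this unfolding has rank ≥ 2; CP rank is at least every unfolding rank, so rank(T) ≥ 2. (This is only a lower bound: in general the CP rank may exceed every unfolding rank, so we still need to exhibit 2 rank-1 terms summing to T.)
Upper bound — finding two terms. Write S_k = T[:,:,k] for the frontal slices: S₀ = [[9, 9], [0, 0]], S₁ = [[-36, 0], [27, -27]], S₂ = [[21, 33], [9, -9]].
If T = a₁ (x) b₁ (x) c₁ + a₂ (x) b₂ (x) c₂ then each S_k = c₁[k]·a₁b₁ᵀ + c₂[k]·a₂b₂ᵀ. S₀ and S₁ are linearly independent, so a₁b₁ᵀ and a₂b₂ᵀ must span the same plane of matrices: they are the rank-1 matrices of the form x·S₀ + y·S₁.
det(x·S₀ + y·S₁) is −486·xy + 972·y² = (-486)·(x − 2·y)(y), vanishing at (x:y) = (2:1) and (1:0).
M₁ = 2·S₀ + S₁ = [[-18, 18], [27, -27]] = (-9)·(2, -3)(1, -1)ᵀ and M₂ = S₀ = [[9, 9], [0, 0]] = 9·(1, 0)(1, 1)ᵀ, so take a₁ = (2, -3), b₁ = (1, -1), a₂ = (1, 0), b₂ = (1, 1).
Each slice is an integer combination of E₁ = a₁b₁ᵀ and E₂ = a₂b₂ᵀ: S₀ = 9·E₂, S₁ = −9·E₁ − 18·E₂, S₂ = −3·E₁ + 27·E₂; reading off coefficients, c₁ = (0, -9, -3) and c₂ = (9, -18, 27).
Hence T = (2, -3) (x) (1, -1) (x) (0, -9, -3) + (1, 0) (x) (1, 1) (x) (9, -18, 27), so rank(T) ≤ 2.
These bounds meet, so rank(T) = 2.
Check entry T[1,1,1] = -27: (-3)·(-1)·(-9) + (0)·(1)·(-18) = -27.

rank(T) = 2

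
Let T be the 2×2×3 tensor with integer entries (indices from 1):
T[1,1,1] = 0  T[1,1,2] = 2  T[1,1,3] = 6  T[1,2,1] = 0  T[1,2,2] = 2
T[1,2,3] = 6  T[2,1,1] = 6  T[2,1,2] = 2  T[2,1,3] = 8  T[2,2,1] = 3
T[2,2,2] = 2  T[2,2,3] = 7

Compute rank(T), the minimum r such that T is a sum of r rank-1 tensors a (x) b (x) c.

Lower bound: the mode-3 unfolding of T (rows indexed by k, columns by (i,j) = (1,1), (1,2), (2,1), (2,2)) is [[0, 0, 6, 3], [2, 2, 2, 2], [6, 6, 8, 7]].
There the 2×2 minor on rows k ∈ {1, 2}, columns (i,j) ∈ {(1,1), (2,1)} is det [[0, 6], [2, 2]] = -12 ≠ 0, so this unfolding has rank ≥ 2; CP rank is at least every unfolding rank, so rank(T) ≥ 2. (Flattening ranks never certify an upper bound on CP rank; for that we must actually write T with 2 rank-1 terms.)
Upper bound — finding two terms. Write S_k = T[:,:,k] for the frontal slices: S₁ = [[0, 0], [6, 3]], S₂ = [[2, 2], [2, 2]], S₃ = [[6, 6], [8, 7]].
If T = a₁ (x) b₁ (x) c₁ + a₂ (x) b₂ (x) c₂ then each S_k = c₁[k]·a₁b₁ᵀ + c₂[k]·a₂b₂ᵀ. S₁ and S₂ are linearly independent, so a₁b₁ᵀ and a₂b₂ᵀ must span the same plane of matrices: they are the rank-1 matrices of the form x·S₁ + y·S₂.
det(x·S₁ + y·S₂) is −6·xy = (-6)·(y)(x), vanishing at (x:y) = (1:0) and (0:1).
M₁ = S₁ = [[0, 0], [6, 3]] = 3·(0, 1)(2, 1)ᵀ and M₂ = S₂ = [[2, 2], [2, 2]] = 2·(1, 1)(1, 1)ᵀ, so take a₁ = (0, 1), b₁ = (2, 1), a₂ = (1, 1), b₂ = (1, 1).
Each slice is an integer combination of E₁ = a₁b₁ᵀ and E₂ = a₂b₂ᵀ: S₁ = 3·E₁, S₂ = 2·E₂, S₃ = E₁ + 6·E₂; reading off coefficients, c₁ = (3, 0, 1) and c₂ = (0, 2, 6).
Hence T = (0, 1) (x) (2, 1) (x) (3, 0, 1) + (1, 1) (x) (1, 1) (x) (0, 2, 6), so rank(T) ≤ 2.
These bounds meet, so rank(T) = 2.

2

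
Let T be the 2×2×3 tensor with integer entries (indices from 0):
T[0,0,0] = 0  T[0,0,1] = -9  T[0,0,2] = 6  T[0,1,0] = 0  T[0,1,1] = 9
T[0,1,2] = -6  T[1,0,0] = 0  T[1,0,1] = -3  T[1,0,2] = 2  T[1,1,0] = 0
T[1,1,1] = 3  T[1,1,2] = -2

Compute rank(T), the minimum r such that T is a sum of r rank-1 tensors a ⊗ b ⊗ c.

1

Lower bound: T ≠ 0 (e.g. T[0,0,1] = -9), so rank(T) ≥ 1.
Upper bound: if T = a ⊗ b ⊗ c then every fibre of T is a multiple of the corresponding factor, so read the factors off the fibres through the nonzero entry T[0,0,1] = -9.
The mode-1 fibre T[:,0,1] = [-9, -3] gives a = (3, 1) (primitive direction); the mode-2 fibre T[0,:,1] = [-9, 9] gives b = (1, -1); then c[k] = T[0,0,k] / (a[0]·b[0]) = [0, -9, 6] / 3 = (0, -3, 2).
Expanding (3, 1) ⊗ (1, -1) ⊗ (0, -3, 2) reproduces all 12 entries of T, so T = (3, 1) ⊗ (1, -1) ⊗ (0, -3, 2) and rank(T) ≤ 1.
These bounds meet, so rank(T) = 1.
Check entry T[1,1,2] = -2: (1)·(-1)·(2) = -2.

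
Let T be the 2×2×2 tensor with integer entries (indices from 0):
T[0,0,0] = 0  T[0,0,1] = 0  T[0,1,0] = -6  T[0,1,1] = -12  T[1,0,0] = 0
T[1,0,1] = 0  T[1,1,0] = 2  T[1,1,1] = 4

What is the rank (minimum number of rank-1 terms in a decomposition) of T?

1

Lower bound: T ≠ 0 (e.g. T[0,1,0] = -6), so rank(T) ≥ 1.
Upper bound: if T = a ⊗ b ⊗ c then every fibre of T is a multiple of the corresponding factor, so read the factors off the fibres through the nonzero entry T[0,1,0] = -6.
The mode-1 fibre T[:,1,0] = [-6, 2] gives a = [3, -1] (primitive direction); the mode-2 fibre T[0,:,0] = [0, -6] gives b = [0, 1]; then c[k] = T[0,1,k] / (a[0]·b[1]) = [-6, -12] / 3 = [-2, -4].
Expanding [3, -1] ⊗ [0, 1] ⊗ [-2, -4] reproduces all 8 entries of T, so T = [3, -1] ⊗ [0, 1] ⊗ [-2, -4] and rank(T) ≤ 1.
These bounds meet, so rank(T) = 1.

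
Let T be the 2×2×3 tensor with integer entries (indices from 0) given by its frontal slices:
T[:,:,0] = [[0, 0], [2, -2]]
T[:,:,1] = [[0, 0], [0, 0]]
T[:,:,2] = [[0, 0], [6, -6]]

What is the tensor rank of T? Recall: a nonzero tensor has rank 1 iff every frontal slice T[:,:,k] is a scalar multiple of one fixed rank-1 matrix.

Lower bound: T ≠ 0 (e.g. T[1,0,0] = 2), so rank(T) ≥ 1.
Upper bound: if T = a ⊗ b ⊗ c then every fibre of T is a multiple of the corresponding factor, so read the factors off the fibres through the nonzero entry T[1,0,0] = 2.
The mode-1 fibre T[:,0,0] = [0, 2] gives a = [0, 1] (primitive direction); the mode-2 fibre T[1,:,0] = [2, -2] gives b = [1, -1]; then c[k] = T[1,0,k] / (a[1]·b[0]) = [2, 0, 6] / 1 = [2, 0, 6].
Expanding [0, 1] ⊗ [1, -1] ⊗ [2, 0, 6] reproduces all 12 entries of T, so T = [0, 1] ⊗ [1, -1] ⊗ [2, 0, 6] and rank(T) ≤ 1.
These bounds meet, so rank(T) = 1.

1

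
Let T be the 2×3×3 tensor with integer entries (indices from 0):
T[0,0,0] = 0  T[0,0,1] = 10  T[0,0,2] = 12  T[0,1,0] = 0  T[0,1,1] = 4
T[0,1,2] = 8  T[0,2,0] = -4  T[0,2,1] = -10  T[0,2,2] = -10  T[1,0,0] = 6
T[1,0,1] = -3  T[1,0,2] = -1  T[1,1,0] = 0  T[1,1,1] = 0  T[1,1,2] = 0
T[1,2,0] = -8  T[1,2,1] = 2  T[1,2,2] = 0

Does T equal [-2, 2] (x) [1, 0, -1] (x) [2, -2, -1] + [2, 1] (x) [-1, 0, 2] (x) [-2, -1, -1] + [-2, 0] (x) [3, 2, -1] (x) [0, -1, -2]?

No

Reconstruct entry (0,0,1) from the claimed factors: Σₗ aₗ[0]bₗ[0]cₗ[1] = (-2)·(1)·(-2) + (2)·(-1)·(-1) + (-2)·(3)·(-1) = 12, but T[0,0,1] = 10. The claim is false.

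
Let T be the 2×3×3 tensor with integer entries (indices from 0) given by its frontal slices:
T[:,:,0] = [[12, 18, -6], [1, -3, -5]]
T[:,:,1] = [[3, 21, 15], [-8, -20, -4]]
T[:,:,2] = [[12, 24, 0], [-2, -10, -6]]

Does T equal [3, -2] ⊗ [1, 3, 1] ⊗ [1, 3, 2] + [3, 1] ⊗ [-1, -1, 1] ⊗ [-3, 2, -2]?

Yes

Reconstruct entrywise from the claimed factors. For example, T[0,1,0] = 18 and Σₗ aₗ[0]bₗ[1]cₗ[0] = (3)·(3)·(1) + (3)·(-1)·(-3) = 18; checking all 18 entries, every one matches. The claim holds.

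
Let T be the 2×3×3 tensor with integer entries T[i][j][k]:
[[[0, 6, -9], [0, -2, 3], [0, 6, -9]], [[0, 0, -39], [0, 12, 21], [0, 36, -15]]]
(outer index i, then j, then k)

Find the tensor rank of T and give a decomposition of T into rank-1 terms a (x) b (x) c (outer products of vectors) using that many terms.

rank(T) = 2

Lower bound: the mode-1 unfolding of T (rows indexed by i, columns by (j,k) = (0,0), (0,1), (0,2), (1,0), (1,1), (1,2), (2,0), (2,1), (2,2)) is [[0, 6, -9, 0, -2, 3, 0, 6, -9], [0, 0, -39, 0, 12, 21, 0, 36, -15]].
There the 2×2 minor on rows i ∈ {0, 1}, columns (j,k) ∈ {(0,1), (0,2)} is det [[6, -9], [0, -39]] = -234 ≠ 0, so this unfolding has rank ≥ 2; CP rank is at least every unfolding rank, so rank(T) ≥ 2. (Unfolding ranks only ever bound the CP rank from below — rank(T) can be strictly larger than all of them — so the matching upper bound has to come from an explicit 2-term decomposition.)
Upper bound — finding two terms. Write S_k = T[:,:,k] for the frontal slices: S₀ = [[0, 0, 0], [0, 0, 0]], S₁ = [[6, -2, 6], [0, 12, 36]], S₂ = [[-9, 3, -9], [-39, 21, -15]].
If T = a₁ (x) b₁ (x) c₁ + a₂ (x) b₂ (x) c₂ then each S_k = c₁[k]·a₁b₁ᵀ + c₂[k]·a₂b₂ᵀ. S₁ and S₂ are linearly independent, so a₁b₁ᵀ and a₂b₂ᵀ must span the same plane of matrices: they are the rank-1 matrices of the form x·S₁ + y·S₂.
The 2×2 minor of x·S₁ + y·S₂ on rows {0,1}, columns {0,1} is 72·x² − 60·xy − 72·y² = 12·(2·x − 3·y)(3·x + 2·y), vanishing at (x:y) = (3:2) and (2:-3).
M₁ = 3·S₁ + 2·S₂ = [[0, 0, 0], [-78, 78, 78]] = (-78)·[0, 1][1, -1, -1]ᵀ and M₂ = 2·S₁ − 3·S₂ = [[39, -13, 39], [117, -39, 117]] = 13·[1, 3][3, -1, 3]ᵀ, so take a₁ = [0, 1], b₁ = [1, -1, -1], a₂ = [1, 3], b₂ = [3, -1, 3].
Each slice is an integer combination of E₁ = a₁b₁ᵀ and E₂ = a₂b₂ᵀ: S₀ = 0, S₁ = −18·E₁ + 2·E₂, S₂ = −12·E₁ − 3·E₂; reading off coefficients, c₁ = [0, -18, -12] and c₂ = [0, 2, -3].
Hence T = [0, 1] (x) [1, -1, -1] (x) [0, -18, -12] + [1, 3] (x) [3, -1, 3] (x) [0, 2, -3], so rank(T) ≤ 2.
These bounds meet, so rank(T) = 2.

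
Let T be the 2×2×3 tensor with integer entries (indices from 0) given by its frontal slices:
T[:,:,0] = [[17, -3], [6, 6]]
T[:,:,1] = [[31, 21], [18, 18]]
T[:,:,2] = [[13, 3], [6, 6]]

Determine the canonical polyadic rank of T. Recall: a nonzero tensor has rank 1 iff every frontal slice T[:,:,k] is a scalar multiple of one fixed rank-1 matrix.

Lower bound: the mode-2 unfolding of T (rows indexed by j, columns by (i,k) = (0,0), (0,1), (0,2), (1,0), (1,1), (1,2)) is [[17, 31, 13, 6, 18, 6], [-3, 21, 3, 6, 18, 6]].
There the 2×2 minor on rows j ∈ {0, 1}, columns (i,k) ∈ {(0,0), (0,1)} is det [[17, 31], [-3, 21]] = 450 ≠ 0, so this unfolding has rank ≥ 2; CP rank is at least every unfolding rank, so rank(T) ≥ 2. (This is only a lower bound: in general the CP rank may exceed every unfolding rank, so we still need to exhibit 2 rank-1 terms summing to T.)
Upper bound — finding two terms. Write S_k = T[:,:,k] for the frontal slices: S₀ = [[17, -3], [6, 6]], S₁ = [[31, 21], [18, 18]], S₂ = [[13, 3], [6, 6]].
If T = a₁ ⊗ b₁ ⊗ c₁ + a₂ ⊗ b₂ ⊗ c₂ then each S_k = c₁[k]·a₁b₁ᵀ + c₂[k]·a₂b₂ᵀ. S₀ and S₁ are linearly independent, so a₁b₁ᵀ and a₂b₂ᵀ must span the same plane of matrices: they are the rank-1 matrices of the form x·S₀ + y·S₁.
det(x·S₀ + y·S₁) is 120·x² + 420·xy + 180·y² = 60·(x + 3·y)(2·x + y), vanishing at (x:y) = (3:-1) and (1:-2).
M₁ = 3·S₀ − S₁ = [[20, -30], [0, 0]] = 10·[1, 0][2, -3]ᵀ and M₂ = S₀ − 2·S₁ = [[-45, -45], [-30, -30]] = (-15)·[3, 2][1, 1]ᵀ, so take a₁ = [1, 0], b₁ = [2, -3], a₂ = [3, 2], b₂ = [1, 1].
Each slice is an integer combination of E₁ = a₁b₁ᵀ and E₂ = a₂b₂ᵀ: S₀ = 4·E₁ + 3·E₂, S₁ = 2·E₁ + 9·E₂, S₂ = 2·E₁ + 3·E₂; reading off coefficients, c₁ = [4, 2, 2] and c₂ = [3, 9, 3].
Hence T = [1, 0] ⊗ [2, -3] ⊗ [4, 2, 2] + [3, 2] ⊗ [1, 1] ⊗ [3, 9, 3], so rank(T) ≤ 2.
These bounds meet, so rank(T) = 2.
Check entry T[1,0,0] = 6: (0)·(2)·(4) + (2)·(1)·(3) = 6.

2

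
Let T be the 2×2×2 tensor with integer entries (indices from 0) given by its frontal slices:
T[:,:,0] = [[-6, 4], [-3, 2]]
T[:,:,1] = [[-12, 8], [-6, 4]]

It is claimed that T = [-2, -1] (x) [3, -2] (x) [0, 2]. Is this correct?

Reconstruct entry (0,0,0) from the claimed factors: Σₗ aₗ[0]bₗ[0]cₗ[0] = (-2)·(3)·(0) = 0, but T[0,0,0] = -6. The claim is false.

No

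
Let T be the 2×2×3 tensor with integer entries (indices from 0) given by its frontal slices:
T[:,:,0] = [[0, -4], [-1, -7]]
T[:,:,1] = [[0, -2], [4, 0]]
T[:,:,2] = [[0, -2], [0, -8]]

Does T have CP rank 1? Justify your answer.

No

The mode-3 unfolding of T (rows indexed by k, columns by (i,j) = (0,0), (0,1), (1,0), (1,1)) is [[0, -4, -1, -7], [0, -2, 4, 0], [0, -2, 0, -8]].
There the 3×3 minor on rows k ∈ {0, 1, 2}, columns (i,j) ∈ {(0,1), (1,0), (1,1)} is det [[-4, -1, -7], [-2, 4, 0], [-2, 0, -8]] = 88 ≠ 0, so this unfolding has rank ≥ 3; CP rank is at least every unfolding rank, so rank(T) ≥ 3.
In particular rank(T) ≥ 3 > 1, so T is not rank-1.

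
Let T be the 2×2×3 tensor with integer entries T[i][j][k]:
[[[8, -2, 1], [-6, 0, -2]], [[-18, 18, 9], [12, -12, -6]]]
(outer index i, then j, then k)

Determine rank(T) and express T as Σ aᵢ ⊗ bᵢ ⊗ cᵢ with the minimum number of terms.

rank(T) = 2

Lower bound: the mode-2 unfolding of T (rows indexed by j, columns by (i,k) = (0,0), (0,1), (0,2), (1,0), (1,1), (1,2)) is [[8, -2, 1, -18, 18, 9], [-6, 0, -2, 12, -12, -6]].
There the 2×2 minor on rows j ∈ {0, 1}, columns (i,k) ∈ {(0,0), (0,1)} is det [[8, -2], [-6, 0]] = -12 ≠ 0, so this unfolding has rank ≥ 2; CP rank is at least every unfolding rank, so rank(T) ≥ 2. (Flattening ranks never certify an upper bound on CP rank; for that we must actually write T with 2 rank-1 terms.)
Upper bound — finding two terms. Write S_k = T[:,:,k] for the frontal slices: S₀ = [[8, -6], [-18, 12]], S₁ = [[-2, 0], [18, -12]], S₂ = [[1, -2], [9, -6]].
If T = a₁ ⊗ b₁ ⊗ c₁ + a₂ ⊗ b₂ ⊗ c₂ then each S_k = c₁[k]·a₁b₁ᵀ + c₂[k]·a₂b₂ᵀ. S₀ and S₁ are linearly independent, so a₁b₁ᵀ and a₂b₂ᵀ must span the same plane of matrices: they are the rank-1 matrices of the form x·S₀ + y·S₁.
det(x·S₀ + y·S₁) is −12·x² − 12·xy + 24·y² = (-12)·(x + 2·y)(x − y), vanishing at (x:y) = (2:-1) and (1:1).
M₁ = 2·S₀ − S₁ = [[18, -12], [-54, 36]] = 6·(1, -3)(3, -2)ᵀ and M₂ = S₀ + S₁ = [[6, -6], [0, 0]] = 6·(1, 0)(1, -1)ᵀ, so take a₁ = (1, -3), b₁ = (3, -2), a₂ = (1, 0), b₂ = (1, -1).
Each slice is an integer combination of E₁ = a₁b₁ᵀ and E₂ = a₂b₂ᵀ: S₀ = 2·E₁ + 2·E₂, S₁ = −2·E₁ + 4·E₂, S₂ = −E₁ + 4·E₂; reading off coefficients, c₁ = (2, -2, -1) and c₂ = (2, 4, 4).
Hence T = (1, -3) ⊗ (3, -2) ⊗ (2, -2, -1) + (1, 0) ⊗ (1, -1) ⊗ (2, 4, 4), so rank(T) ≤ 2.
These bounds meet, so rank(T) = 2.
Check entry T[1,0,1] = 18: (-3)·(3)·(-2) + (0)·(1)·(4) = 18.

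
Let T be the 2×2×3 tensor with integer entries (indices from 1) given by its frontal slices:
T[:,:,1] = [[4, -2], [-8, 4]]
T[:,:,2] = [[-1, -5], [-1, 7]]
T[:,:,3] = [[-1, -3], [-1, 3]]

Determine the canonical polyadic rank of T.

Lower bound: in the mode-3 unfolding of T (rows indexed by k, columns by (i,j)) the 3×3 minor on rows k ∈ {1, 2, 3}, columns (i,j) ∈ {(1,1), (1,2), (2,1)} is det [[4, -2, -8], [-1, -5, -1], [-1, -3, -1]] = 24 ≠ 0, so that unfolding has rank ≥ 3 and hence rank(T) ≥ 3 (CP rank is at least every unfolding rank, though it can be larger).
Upper bound: T is a sum of 3 rank-1 terms, T = [1, -2] (x) [0, 1] (x) [-4, -4, -2] + [1, -2] (x) [2, 1] (x) [2, 0, 0] + [1, 1] (x) [1, 1] (x) [0, -1, -1] (one valid choice — decompositions are not unique — normalised so each a, b is primitive with positive first nonzero entry; check it by expanding all entries), so rank(T) ≤ 3.
These bounds meet, so rank(T) = 3.

3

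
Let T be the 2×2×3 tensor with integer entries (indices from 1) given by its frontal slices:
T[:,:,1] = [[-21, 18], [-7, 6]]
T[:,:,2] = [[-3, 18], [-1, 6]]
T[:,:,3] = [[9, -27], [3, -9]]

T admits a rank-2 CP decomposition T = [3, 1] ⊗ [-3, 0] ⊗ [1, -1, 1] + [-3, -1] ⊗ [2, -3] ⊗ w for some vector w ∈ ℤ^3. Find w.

w = [2, 2, -3]

Subtract the known terms from T to get the rank-1 residual R = [-3, -1] ⊗ [2, -3] ⊗ w, so R[i,j,k] = a[i]·b[j]·w[k]. Pick indices with nonzero a[1]·b[1] = (-3)·(2) = -6. Only the fibre through (1,1,·) is needed: R[1,1,:] = T[1,1,:] − Σₗ aₗ[1]bₗ[1]cₗ = [-21, -3, 9] − (3)·(-3)·[1, -1, 1] = [-12, -12, 18]. Then w[k] = R[1,1,k] / -6 for each k, giving w = [-12, -12, 18] / -6 = [2, 2, -3].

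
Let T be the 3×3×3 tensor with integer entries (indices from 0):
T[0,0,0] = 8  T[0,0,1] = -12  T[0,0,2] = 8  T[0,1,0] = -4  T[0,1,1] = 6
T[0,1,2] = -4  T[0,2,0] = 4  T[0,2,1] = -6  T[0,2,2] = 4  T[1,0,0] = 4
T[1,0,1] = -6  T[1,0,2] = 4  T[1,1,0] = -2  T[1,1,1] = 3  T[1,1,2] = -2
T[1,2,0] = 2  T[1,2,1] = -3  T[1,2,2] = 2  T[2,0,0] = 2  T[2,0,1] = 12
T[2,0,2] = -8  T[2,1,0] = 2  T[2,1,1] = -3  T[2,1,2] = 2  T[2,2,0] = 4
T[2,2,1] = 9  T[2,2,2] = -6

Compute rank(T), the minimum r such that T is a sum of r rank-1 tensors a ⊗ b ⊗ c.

Lower bound: the mode-3 unfolding of T (rows indexed by k, columns by (i,j) = (0,0), (0,1), (0,2), (1,0), (1,1), (1,2), (2,0), (2,1), (2,2)) is [[8, -4, 4, 4, -2, 2, 2, 2, 4], [-12, 6, -6, -6, 3, -3, 12, -3, 9], [8, -4, 4, 4, -2, 2, -8, 2, -6]].
There the 2×2 minor on rows k ∈ {0, 1}, columns (i,j) ∈ {(0,0), (2,0)} is det [[8, 2], [-12, 12]] = 120 ≠ 0, so this unfolding has rank ≥ 2; CP rank is at least every unfolding rank, so rank(T) ≥ 2. (Unfolding ranks only ever bound the CP rank from below — rank(T) can be strictly larger than all of them — so the matching upper bound has to come from an explicit 2-term decomposition.)
Upper bound — finding two terms. Write S_k = T[:,:,k] for the frontal slices: S₀ = [[8, -4, 4], [4, -2, 2], [2, 2, 4]], S₁ = [[-12, 6, -6], [-6, 3, -3], [12, -3, 9]], S₂ = [[8, -4, 4], [4, -2, 2], [-8, 2, -6]].
If T = a₁ ⊗ b₁ ⊗ c₁ + a₂ ⊗ b₂ ⊗ c₂ then each S_k = c₁[k]·a₁b₁ᵀ + c₂[k]·a₂b₂ᵀ. S₀ and S₁ are linearly independent, so a₁b₁ᵀ and a₂b₂ᵀ must span the same plane of matrices: they are the rank-1 matrices of the form x·S₀ + y·S₁.
The 2×2 minor of x·S₀ + y·S₁ on rows {0,2}, columns {0,1} is 24·x² − 12·xy − 36·y² = 12·(2·x − 3·y)(x + y), vanishing at (x:y) = (3:2) and (1:-1).
M₁ = 3·S₀ + 2·S₁ = [[0, 0, 0], [0, 0, 0], [30, 0, 30]] = 30·(0, 0, 1)(1, 0, 1)ᵀ and M₂ = S₀ − S₁ = [[20, -10, 10], [10, -5, 5], [-10, 5, -5]] = 5·(2, 1, -1)(2, -1, 1)ᵀ, so take a₁ = (0, 0, 1), b₁ = (1, 0, 1), a₂ = (2, 1, -1), b₂ = (2, -1, 1).
Each slice is an integer combination of E₁ = a₁b₁ᵀ and E₂ = a₂b₂ᵀ: S₀ = 6·E₁ + 2·E₂, S₁ = 6·E₁ − 3·E₂, S₂ = −4·E₁ + 2·E₂; reading off coefficients, c₁ = (6, 6, -4) and c₂ = (2, -3, 2).
Hence T = (0, 0, 1) ⊗ (1, 0, 1) ⊗ (6, 6, -4) + (2, 1, -1) ⊗ (2, -1, 1) ⊗ (2, -3, 2), so rank(T) ≤ 2.
These bounds meet, so rank(T) = 2.

2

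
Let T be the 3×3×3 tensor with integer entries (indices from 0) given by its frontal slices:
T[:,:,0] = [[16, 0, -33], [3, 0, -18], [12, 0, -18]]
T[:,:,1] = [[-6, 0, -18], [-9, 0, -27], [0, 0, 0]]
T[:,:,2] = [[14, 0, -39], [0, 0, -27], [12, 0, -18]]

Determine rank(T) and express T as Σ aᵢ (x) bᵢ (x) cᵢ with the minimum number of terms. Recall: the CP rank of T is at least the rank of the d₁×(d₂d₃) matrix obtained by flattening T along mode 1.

rank(T) = 2

Lower bound: the mode-1 unfolding of T (rows indexed by i, columns by (j,k) = (0,0), (0,1), (0,2), (1,0), (1,1), (1,2), (2,0), (2,1), (2,2)) is [[16, -6, 14, 0, 0, 0, -33, -18, -39], [3, -9, 0, 0, 0, 0, -18, -27, -27], [12, 0, 12, 0, 0, 0, -18, 0, -18]].
There the 2×2 minor on rows i ∈ {0, 1}, columns (j,k) ∈ {(0,0), (0,1)} is det [[16, -6], [3, -9]] = -126 ≠ 0, so this unfolding has rank ≥ 2; CP rank is at least every unfolding rank, so rank(T) ≥ 2. (Unfolding ranks only ever bound the CP rank from below — rank(T) can be strictly larger than all of them — so the matching upper bound has to come from an explicit 2-term decomposition.)
Upper bound — finding two terms. Write S_k = T[:,:,k] for the frontal slices: S₀ = [[16, 0, -33], [3, 0, -18], [12, 0, -18]], S₁ = [[-6, 0, -18], [-9, 0, -27], [0, 0, 0]], S₂ = [[14, 0, -39], [0, 0, -27], [12, 0, -18]].
If T = a₁ (x) b₁ (x) c₁ + a₂ (x) b₂ (x) c₂ then each S_k = c₁[k]·a₁b₁ᵀ + c₂[k]·a₂b₂ᵀ. S₀ and S₁ are linearly independent, so a₁b₁ᵀ and a₂b₂ᵀ must span the same plane of matrices: they are the rank-1 matrices of the form x·S₀ + y·S₁.
The 2×2 minor of x·S₀ + y·S₁ on rows {0,1}, columns {0,2} is −189·x² − 567·xy = (-189)·(x + 3·y)(x), vanishing at (x:y) = (3:-1) and (0:1).
M₁ = 3·S₀ − S₁ = [[54, 0, -81], [18, 0, -27], [36, 0, -54]] = 9·[3, 1, 2][2, 0, -3]ᵀ and M₂ = S₁ = [[-6, 0, -18], [-9, 0, -27], [0, 0, 0]] = (-3)·[2, 3, 0][1, 0, 3]ᵀ, so take a₁ = [3, 1, 2], b₁ = [2, 0, -3], a₂ = [2, 3, 0], b₂ = [1, 0, 3].
Each slice is an integer combination of E₁ = a₁b₁ᵀ and E₂ = a₂b₂ᵀ: S₀ = 3·E₁ − E₂, S₁ = −3·E₂, S₂ = 3·E₁ − 2·E₂; reading off coefficients, c₁ = [3, 0, 3] and c₂ = [-1, -3, -2].
Hence T = [3, 1, 2] (x) [2, 0, -3] (x) [3, 0, 3] + [2, 3, 0] (x) [1, 0, 3] (x) [-1, -3, -2], so rank(T) ≤ 2.
These bounds meet, so rank(T) = 2.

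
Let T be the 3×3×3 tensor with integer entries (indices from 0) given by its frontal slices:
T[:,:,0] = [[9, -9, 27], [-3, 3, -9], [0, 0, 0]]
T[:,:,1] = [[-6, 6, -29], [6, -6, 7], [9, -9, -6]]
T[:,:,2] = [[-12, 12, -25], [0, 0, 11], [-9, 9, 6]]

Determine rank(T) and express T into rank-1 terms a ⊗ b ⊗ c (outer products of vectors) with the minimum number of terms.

rank(T) = 2

Lower bound: the mode-1 unfolding of T (rows indexed by i, columns by (j,k) = (0,0), (0,1), (0,2), (1,0), (1,1), (1,2), (2,0), (2,1), (2,2)) is [[9, -6, -12, -9, 6, 12, 27, -29, -25], [-3, 6, 0, 3, -6, 0, -9, 7, 11], [0, 9, -9, 0, -9, 9, 0, -6, 6]].
There the 2×2 minor on rows i ∈ {0, 1}, columns (j,k) ∈ {(0,0), (0,1)} is det [[9, -6], [-3, 6]] = 36 ≠ 0, so this unfolding has rank ≥ 2; CP rank is at least every unfolding rank, so rank(T) ≥ 2. (Unfolding ranks only ever bound the CP rank from below — rank(T) can be strictly larger than all of them — so the matching upper bound has to come from an explicit 2-term decomposition.)
Upper bound — finding two terms. Write S_k = T[:,:,k] for the frontal slices: S₀ = [[9, -9, 27], [-3, 3, -9], [0, 0, 0]], S₁ = [[-6, 6, -29], [6, -6, 7], [9, -9, -6]], S₂ = [[-12, 12, -25], [0, 0, 11], [-9, 9, 6]].
If T = a₁ ⊗ b₁ ⊗ c₁ + a₂ ⊗ b₂ ⊗ c₂ then each S_k = c₁[k]·a₁b₁ᵀ + c₂[k]·a₂b₂ᵀ. S₀ and S₁ are linearly independent, so a₁b₁ᵀ and a₂b₂ᵀ must span the same plane of matrices: they are the rank-1 matrices of the form x·S₀ + y·S₁.
The 2×2 minor of x·S₀ + y·S₁ on rows {0,1}, columns {0,2} is −132·xy + 132·y² = (-132)·(x − y)(y), vanishing at (x:y) = (1:1) and (1:0).
M₁ = S₀ + S₁ = [[3, -3, -2], [3, -3, -2], [9, -9, -6]] = (1, 1, 3)(3, -3, -2)ᵀ and M₂ = S₀ = [[9, -9, 27], [-3, 3, -9], [0, 0, 0]] = 3·(3, -1, 0)(1, -1, 3)ᵀ, so take a₁ = (1, 1, 3), b₁ = (3, -3, -2), a₂ = (3, -1, 0), b₂ = (1, -1, 3).
Each slice is an integer combination of E₁ = a₁b₁ᵀ and E₂ = a₂b₂ᵀ: S₀ = 3·E₂, S₁ = E₁ − 3·E₂, S₂ = −E₁ − 3·E₂; reading off coefficients, c₁ = (0, 1, -1) and c₂ = (3, -3, -3).
Hence T = (1, 1, 3) ⊗ (3, -3, -2) ⊗ (0, 1, -1) + (3, -1, 0) ⊗ (1, -1, 3) ⊗ (3, -3, -3), so rank(T) ≤ 2.
These bounds meet, so rank(T) = 2.
Check entry T[0,2,2] = -25: (1)·(-2)·(-1) + (3)·(3)·(-3) = -25.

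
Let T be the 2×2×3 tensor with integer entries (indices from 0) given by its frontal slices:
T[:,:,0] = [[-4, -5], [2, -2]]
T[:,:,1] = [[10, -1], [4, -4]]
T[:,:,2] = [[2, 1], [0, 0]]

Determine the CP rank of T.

Lower bound: in the mode-2 unfolding of T (rows indexed by j, columns by (i,k)) the 2×2 minor on rows j ∈ {0, 1}, columns (i,k) ∈ {(0,0), (0,1)} is det [[-4, 10], [-5, -1]] = 54 ≠ 0, so that unfolding has rank ≥ 2 and hence rank(T) ≥ 2 (CP rank is at least every unfolding rank, though it can be larger).
Upper bound: with S_k = T[:,:,k], the two rank-1 terms a₁b₁ᵀ, a₂b₂ᵀ are the rank-1 members of the pencil x·S₀ + y·S₁.
det(x·S₀ + y·S₁) is 18·x² + 18·xy − 36·y² = 18·(x + 2·y)(x − y), vanishing at (x:y) = (2:-1) and (1:1).
M₁ = 2·S₀ − S₁ = [[-18, -9], [0, 0]] = (-9)·(1, 0)(2, 1)ᵀ and M₂ = S₀ + S₁ = [[6, -6], [6, -6]] = 6·(1, 1)(1, -1)ᵀ, so take a₁ = (1, 0), b₁ = (2, 1), a₂ = (1, 1), b₂ = (1, -1).
Each slice is an integer combination of E₁ = a₁b₁ᵀ and E₂ = a₂b₂ᵀ: S₀ = −3·E₁ + 2·E₂, S₁ = 3·E₁ + 4·E₂, S₂ = E₁; reading off coefficients, c₁ = (-3, 3, 1) and c₂ = (2, 4, 0).
Hence T = (1, 0) ∘ (2, 1) ∘ (-3, 3, 1) + (1, 1) ∘ (1, -1) ∘ (2, 4, 0), so rank(T) ≤ 2.
These bounds meet, so rank(T) = 2.

2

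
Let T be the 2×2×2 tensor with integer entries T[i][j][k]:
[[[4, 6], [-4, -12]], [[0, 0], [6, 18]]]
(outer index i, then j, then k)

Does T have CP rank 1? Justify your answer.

The mode-3 unfolding of T (rows indexed by k, columns by (i,j) = (0,0), (0,1), (1,0), (1,1)) is [[4, -4, 0, 6], [6, -12, 0, 18]].
There the 2×2 minor on rows k ∈ {0, 1}, columns (i,j) ∈ {(0,0), (0,1)} is det [[4, -4], [6, -12]] = -24 ≠ 0, so this unfolding has rank ≥ 2; CP rank is at least every unfolding rank, so rank(T) ≥ 2.
In particular rank(T) ≥ 2 > 1, so T is not rank-1.

No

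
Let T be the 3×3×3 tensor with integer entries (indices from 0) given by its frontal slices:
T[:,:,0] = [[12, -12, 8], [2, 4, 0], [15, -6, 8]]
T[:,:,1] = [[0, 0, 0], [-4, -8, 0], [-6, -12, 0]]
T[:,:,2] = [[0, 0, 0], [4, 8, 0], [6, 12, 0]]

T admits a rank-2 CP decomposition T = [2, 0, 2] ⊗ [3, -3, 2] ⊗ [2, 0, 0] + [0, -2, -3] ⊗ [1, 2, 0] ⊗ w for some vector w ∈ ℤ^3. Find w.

Subtract the known terms from T to get the rank-1 residual R = [0, -2, -3] ⊗ [1, 2, 0] ⊗ w, so R[i,j,k] = a[i]·b[j]·w[k]. Pick indices with nonzero a[1]·b[0] = (-2)·(1) = -2. Only the fibre through (1,0,·) is needed: R[1,0,:] = T[1,0,:] − Σₗ aₗ[1]bₗ[0]cₗ = [2, -4, 4] − (0)·(3)·[2, 0, 0] = [2, -4, 4]. Then w[k] = R[1,0,k] / -2 for each k, giving w = [2, -4, 4] / -2 = [-1, 2, -2].

w = [-1, 2, -2]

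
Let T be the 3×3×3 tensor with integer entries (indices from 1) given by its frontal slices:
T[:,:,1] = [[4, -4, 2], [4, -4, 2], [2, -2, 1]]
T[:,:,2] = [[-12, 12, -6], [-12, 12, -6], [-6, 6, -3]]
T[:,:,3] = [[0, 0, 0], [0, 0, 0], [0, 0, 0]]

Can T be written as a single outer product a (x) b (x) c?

The mode-1 fibre T[:,1,1] = [4, 4, 2] gives a = [2, 2, 1] (primitive direction); the mode-2 fibre T[1,:,1] = [4, -4, 2] gives b = [2, -2, 1]; then c[k] = T[1,1,k] / (a[1]·b[1]) = [4, -12, 0] / 4 = [1, -3, 0].
Expanding [2, 2, 1] (x) [2, -2, 1] (x) [1, -3, 0] reproduces all 27 entries of T, so T = [2, 2, 1] (x) [2, -2, 1] (x) [1, -3, 0] and rank(T) ≤ 1.
Equivalently every frontal slice T[:,:,k] is c[k] times the rank-1 matrix [2, 2, 1] (x) [2, -2, 1]. So T has rank 1 (it is nonzero).

Yes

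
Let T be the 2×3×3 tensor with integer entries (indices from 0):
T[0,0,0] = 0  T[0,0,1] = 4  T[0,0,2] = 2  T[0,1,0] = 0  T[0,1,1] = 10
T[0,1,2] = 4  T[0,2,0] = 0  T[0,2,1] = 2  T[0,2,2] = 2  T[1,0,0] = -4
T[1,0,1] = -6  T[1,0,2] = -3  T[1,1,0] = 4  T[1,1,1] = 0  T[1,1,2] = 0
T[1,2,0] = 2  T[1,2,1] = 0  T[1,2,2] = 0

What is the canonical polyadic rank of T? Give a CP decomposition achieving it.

rank(T) = 3

Lower bound: the mode-2 unfolding of T (rows indexed by j, columns by (i,k) = (0,0), (0,1), (0,2), (1,0), (1,1), (1,2)) is [[0, 4, 2, -4, -6, -3], [0, 10, 4, 4, 0, 0], [0, 2, 2, 2, 0, 0]].
There the 3×3 minor on rows j ∈ {0, 1, 2}, columns (i,k) ∈ {(0,1), (0,2), (1,0)} is det [[4, 2, -4], [10, 4, 4], [2, 2, 2]] = -72 ≠ 0, so this unfolding has rank ≥ 3; CP rank is at least every unfolding rank, so rank(T) ≥ 3. (Unfolding ranks only ever bound the CP rank from below — rank(T) can be strictly larger than all of them — so the matching upper bound has to come from an explicit 3-term decomposition.)
Upper bound: T is a sum of 3 rank-1 terms, T = [0, 1] ⊗ [2, -2, -1] ⊗ [-2, -2, -1] + [1, 0] ⊗ [0, 1, -1] ⊗ [0, 2, 0] + [2, -1] ⊗ [1, 2, 1] ⊗ [0, 2, 1] (one valid choice — decompositions are not unique — normalised so each a, b is primitive with positive first nonzero entry; check it by expanding all entries), so rank(T) ≤ 3.
These bounds meet, so rank(T) = 3.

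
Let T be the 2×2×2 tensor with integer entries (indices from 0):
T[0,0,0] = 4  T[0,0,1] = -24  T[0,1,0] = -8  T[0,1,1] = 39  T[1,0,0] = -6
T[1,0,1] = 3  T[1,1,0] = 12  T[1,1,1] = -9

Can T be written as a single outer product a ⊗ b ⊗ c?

The mode-1 unfolding of T (rows indexed by i, columns by (j,k) = (0,0), (0,1), (1,0), (1,1)) is [[4, -24, -8, 39], [-6, 3, 12, -9]].
There the 2×2 minor on rows i ∈ {0, 1}, columns (j,k) ∈ {(0,0), (0,1)} is det [[4, -24], [-6, 3]] = -132 ≠ 0, so this unfolding has rank ≥ 2; CP rank is at least every unfolding rank, so rank(T) ≥ 2.
In particular rank(T) ≥ 2 > 1, so T is not rank-1.

No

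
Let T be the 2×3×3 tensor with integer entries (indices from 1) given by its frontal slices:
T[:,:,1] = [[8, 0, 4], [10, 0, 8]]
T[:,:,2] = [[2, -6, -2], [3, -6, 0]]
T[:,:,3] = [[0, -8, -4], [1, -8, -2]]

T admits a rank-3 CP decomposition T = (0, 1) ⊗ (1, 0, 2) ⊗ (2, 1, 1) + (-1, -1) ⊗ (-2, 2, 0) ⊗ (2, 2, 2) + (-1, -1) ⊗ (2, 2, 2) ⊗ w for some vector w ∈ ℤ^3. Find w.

Subtract the known terms from T to get the rank-1 residual R = (-1, -1) ⊗ (2, 2, 2) ⊗ w, so R[i,j,k] = a[i]·b[j]·w[k]. Pick indices with nonzero a[1]·b[1] = (-1)·(2) = -2. Only the fibre through (1,1,·) is needed: R[1,1,:] = T[1,1,:] − Σₗ aₗ[1]bₗ[1]cₗ = [8, 2, 0] − (0)·(1)·(2, 1, 1) − (-1)·(-2)·(2, 2, 2) = [4, -2, -4]. Then w[k] = R[1,1,k] / -2 for each k, giving w = [4, -2, -4] / -2 = (-2, 1, 2).

w = (-2, 1, 2)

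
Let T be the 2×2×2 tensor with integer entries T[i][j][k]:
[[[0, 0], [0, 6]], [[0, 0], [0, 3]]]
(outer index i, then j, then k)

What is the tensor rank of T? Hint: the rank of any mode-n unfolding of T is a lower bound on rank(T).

1

Lower bound: T ≠ 0 (e.g. T[0,1,1] = 6), so rank(T) ≥ 1.
Upper bound: if T = a (x) b (x) c then every fibre of T is a multiple of the corresponding factor, so read the factors off the fibres through the nonzero entry T[0,1,1] = 6.
The mode-1 fibre T[:,1,1] = [6, 3] gives a = [2, 1] (primitive direction); the mode-2 fibre T[0,:,1] = [0, 6] gives b = [0, 1]; then c[k] = T[0,1,k] / (a[0]·b[1]) = [0, 6] / 2 = [0, 3].
Expanding [2, 1] (x) [0, 1] (x) [0, 3] reproduces all 8 entries of T, so T = [2, 1] (x) [0, 1] (x) [0, 3] and rank(T) ≤ 1.
These bounds meet, so rank(T) = 1.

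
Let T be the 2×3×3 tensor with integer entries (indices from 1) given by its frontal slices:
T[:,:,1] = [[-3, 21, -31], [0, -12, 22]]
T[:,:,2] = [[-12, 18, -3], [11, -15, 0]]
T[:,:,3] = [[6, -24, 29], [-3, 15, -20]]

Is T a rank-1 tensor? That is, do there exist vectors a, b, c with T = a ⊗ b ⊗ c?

The mode-2 unfolding of T (rows indexed by j, columns by (i,k) = (1,1), (1,2), (1,3), (2,1), (2,2), (2,3)) is [[-3, -12, 6, 0, 11, -3], [21, 18, -24, -12, -15, 15], [-31, -3, 29, 22, 0, -20]].
There the 2×2 minor on rows j ∈ {1, 2}, columns (i,k) ∈ {(1,1), (1,2)} is det [[-3, -12], [21, 18]] = 198 ≠ 0, so this unfolding has rank ≥ 2; CP rank is at least every unfolding rank, so rank(T) ≥ 2.
In particular rank(T) ≥ 2 > 1, so T is not rank-1.

No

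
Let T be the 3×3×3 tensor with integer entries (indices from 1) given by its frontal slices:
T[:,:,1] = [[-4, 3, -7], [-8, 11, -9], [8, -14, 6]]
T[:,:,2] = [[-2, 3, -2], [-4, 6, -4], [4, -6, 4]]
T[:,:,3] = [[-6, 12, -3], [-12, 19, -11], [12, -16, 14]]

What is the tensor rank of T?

2

Lower bound: the mode-2 unfolding of T (rows indexed by j, columns by (i,k) = (1,1), (1,2), (1,3), (2,1), (2,2), (2,3), (3,1), (3,2), (3,3)) is [[-4, -2, -6, -8, -4, -12, 8, 4, 12], [3, 3, 12, 11, 6, 19, -14, -6, -16], [-7, -2, -3, -9, -4, -11, 6, 4, 14]].
There the 2×2 minor on rows j ∈ {1, 2}, columns (i,k) ∈ {(1,1), (1,2)} is det [[-4, -2], [3, 3]] = -6 ≠ 0, so this unfolding has rank ≥ 2; CP rank is at least every unfolding rank, so rank(T) ≥ 2. (This is only a lower bound: in general the CP rank may exceed every unfolding rank, so we still need to exhibit 2 rank-1 terms summing to T.)
Upper bound — finding two terms. Write S_k = T[:,:,k] for the frontal slices: S₁ = [[-4, 3, -7], [-8, 11, -9], [8, -14, 6]], S₂ = [[-2, 3, -2], [-4, 6, -4], [4, -6, 4]], S₃ = [[-6, 12, -3], [-12, 19, -11], [12, -16, 14]].
If T = a₁ ⊗ b₁ ⊗ c₁ + a₂ ⊗ b₂ ⊗ c₂ then each S_k = c₁[k]·a₁b₁ᵀ + c₂[k]·a₂b₂ᵀ. S₁ and S₂ are linearly independent, so a₁b₁ᵀ and a₂b₂ᵀ must span the same plane of matrices: they are the rank-1 matrices of the form x·S₁ + y·S₂.
The 2×2 minor of x·S₁ + y·S₂ on rows {1,2}, columns {1,2} is −20·x² − 10·xy = (-10)·(2·x + y)(x), vanishing at (x:y) = (1:-2) and (0:1).
M₁ = S₁ − 2·S₂ = [[0, -3, -3], [0, -1, -1], [0, -2, -2]] = −[3, 1, 2][0, 1, 1]ᵀ and M₂ = S₂ = [[-2, 3, -2], [-4, 6, -4], [4, -6, 4]] = −[1, 2, -2][2, -3, 2]ᵀ, so take a₁ = [3, 1, 2], b₁ = [0, 1, 1], a₂ = [1, 2, -2], b₂ = [2, -3, 2].
Each slice is an integer combination of E₁ = a₁b₁ᵀ and E₂ = a₂b₂ᵀ: S₁ = −E₁ − 2·E₂, S₂ = −E₂, S₃ = E₁ − 3·E₂; reading off coefficients, c₁ = [-1, 0, 1] and c₂ = [-2, -1, -3].
Hence T = [3, 1, 2] ⊗ [0, 1, 1] ⊗ [-1, 0, 1] + [1, 2, -2] ⊗ [2, -3, 2] ⊗ [-2, -1, -3], so rank(T) ≤ 2.
These bounds meet, so rank(T) = 2.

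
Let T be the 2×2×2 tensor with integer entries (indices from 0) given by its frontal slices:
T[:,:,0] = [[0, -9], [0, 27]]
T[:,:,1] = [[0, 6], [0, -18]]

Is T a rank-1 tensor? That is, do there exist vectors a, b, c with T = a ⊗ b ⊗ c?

The mode-1 fibre T[:,1,0] = [-9, 27] gives a = [1, -3] (primitive direction); the mode-2 fibre T[0,:,0] = [0, -9] gives b = [0, 1]; then c[k] = T[0,1,k] / (a[0]·b[1]) = [-9, 6] / 1 = [-9, 6].
Expanding [1, -3] ⊗ [0, 1] ⊗ [-9, 6] reproduces all 8 entries of T, so T = [1, -3] ⊗ [0, 1] ⊗ [-9, 6] and rank(T) ≤ 1.
Equivalently every frontal slice T[:,:,k] is c[k] times the rank-1 matrix [1, -3] ⊗ [0, 1]. So T has rank 1 (it is nonzero).

Yes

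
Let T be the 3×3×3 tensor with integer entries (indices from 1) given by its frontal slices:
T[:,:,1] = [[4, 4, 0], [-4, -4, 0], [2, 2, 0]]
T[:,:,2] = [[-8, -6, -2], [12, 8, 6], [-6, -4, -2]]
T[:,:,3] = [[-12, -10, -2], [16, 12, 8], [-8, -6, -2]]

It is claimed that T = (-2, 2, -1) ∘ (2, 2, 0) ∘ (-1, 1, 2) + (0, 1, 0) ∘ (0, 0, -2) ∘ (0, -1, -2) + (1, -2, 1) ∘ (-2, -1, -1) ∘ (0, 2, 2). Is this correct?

Reconstruct entrywise from the claimed factors. For example, T[3,1,3] = -8 and Σₗ aₗ[3]bₗ[1]cₗ[3] = (-1)·(2)·(2) + (0)·(0)·(-2) + (1)·(-2)·(2) = -8; checking all 27 entries, every one matches. The claim holds.

Yes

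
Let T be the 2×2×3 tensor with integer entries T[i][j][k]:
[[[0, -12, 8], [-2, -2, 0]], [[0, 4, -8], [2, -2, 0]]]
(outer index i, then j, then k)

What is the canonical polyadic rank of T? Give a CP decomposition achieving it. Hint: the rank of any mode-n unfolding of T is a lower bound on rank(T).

Lower bound: the mode-3 unfolding of T (rows indexed by k, columns by (i,j) = (0,0), (0,1), (1,0), (1,1)) is [[0, -2, 0, 2], [-12, -2, 4, -2], [8, 0, -8, 0]].
There the 3×3 minor on rows k ∈ {0, 1, 2}, columns (i,j) ∈ {(0,0), (0,1), (1,0)} is det [[0, -2, 0], [-12, -2, 4], [8, 0, -8]] = 128 ≠ 0, so this unfolding has rank ≥ 3; CP rank is at least every unfolding rank, so rank(T) ≥ 3. (Flattening ranks never certify an upper bound on CP rank; for that we must actually write T with 3 rank-1 terms.)
Upper bound: T is a sum of 3 rank-1 terms, T = [1, -1] ⊗ [0, 1] ⊗ [-2, 2, 0] + [1, -1] ⊗ [1, 0] ⊗ [0, -4, 8] + [1, 0] ⊗ [2, 1] ⊗ [0, -4, 0] (one valid choice — decompositions are not unique — normalised so each a, b is primitive with positive first nonzero entry; check it by expanding all entries), so rank(T) ≤ 3.
These bounds meet, so rank(T) = 3.

rank(T) = 3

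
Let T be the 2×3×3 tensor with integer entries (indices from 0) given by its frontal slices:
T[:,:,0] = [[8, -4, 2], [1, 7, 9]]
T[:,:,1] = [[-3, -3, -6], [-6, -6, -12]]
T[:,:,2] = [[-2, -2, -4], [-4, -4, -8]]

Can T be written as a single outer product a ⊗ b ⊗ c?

No

The mode-2 unfolding of T (rows indexed by j, columns by (i,k) = (0,0), (0,1), (0,2), (1,0), (1,1), (1,2)) is [[8, -3, -2, 1, -6, -4], [-4, -3, -2, 7, -6, -4], [2, -6, -4, 9, -12, -8]].
There the 2×2 minor on rows j ∈ {0, 1}, columns (i,k) ∈ {(0,0), (0,1)} is det [[8, -3], [-4, -3]] = -36 ≠ 0, so this unfolding has rank ≥ 2; CP rank is at least every unfolding rank, so rank(T) ≥ 2.
In particular rank(T) ≥ 2 > 1, so T is not rank-1.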